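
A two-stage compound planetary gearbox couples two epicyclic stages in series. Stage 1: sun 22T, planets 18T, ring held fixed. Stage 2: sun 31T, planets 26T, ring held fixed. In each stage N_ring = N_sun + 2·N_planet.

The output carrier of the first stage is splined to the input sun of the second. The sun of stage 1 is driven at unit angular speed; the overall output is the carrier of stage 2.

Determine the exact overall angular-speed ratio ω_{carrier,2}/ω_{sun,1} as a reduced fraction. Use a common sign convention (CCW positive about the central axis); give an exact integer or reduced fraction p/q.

341/4560

Stage 1: N_ring = 22 + 2·18 = 58
Stage 1: 22(ω_s−ω_c) = −58(ω_r−ω_c),  ω_r=0, ω_s=1
Stage 1: 22(1−ω_c) = −58(0−ω_c)  ⇒  80ω_c = 22  ⇒  ω_c = 11/40
  ⇒ ω_c¹/ω_s¹ = 11/40
Stage 2: N_ring = 31 + 2·26 = 83
Stage 2: 31(ω_s−ω_c) = −83(ω_r−ω_c),  ω_r=0, ω_s=1
Stage 2: 31(1−ω_c) = −83(0−ω_c)  ⇒  114ω_c = 31  ⇒  ω_c = 31/114
  ⇒ ω_c²/ω_s² = 31/114
Coupling ω_s² = ω_c¹ ⇒ overall = 11/40 × 31/114 = 341/4560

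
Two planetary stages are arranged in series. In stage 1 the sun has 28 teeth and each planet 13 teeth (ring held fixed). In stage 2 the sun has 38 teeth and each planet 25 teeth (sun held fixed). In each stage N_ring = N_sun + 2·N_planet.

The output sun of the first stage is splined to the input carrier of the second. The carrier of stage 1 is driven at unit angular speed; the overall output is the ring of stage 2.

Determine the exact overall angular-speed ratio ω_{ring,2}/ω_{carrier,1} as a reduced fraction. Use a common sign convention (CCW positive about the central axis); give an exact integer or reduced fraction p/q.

Stage 1: N_ring = 28 + 2·13 = 54
Stage 1: 28(ω_s−ω_c) = −54(ω_r−ω_c),  ω_r=0, ω_c=1
Stage 1: ω_s = 1 − (54/28)(0−1) = 41/14
  ⇒ ω_s¹/ω_c¹ = 41/14
Stage 2: N_ring = 38 + 2·25 = 88
Stage 2: 38(ω_s−ω_c) = −88(ω_r−ω_c),  ω_s=0, ω_c=1
Stage 2: ω_r = 1 − (38/88)(0−1) = 63/44
  ⇒ ω_r²/ω_c² = 63/44
Coupling ω_c² = ω_s¹ ⇒ overall = 41/14 × 63/44 = 369/88

369/88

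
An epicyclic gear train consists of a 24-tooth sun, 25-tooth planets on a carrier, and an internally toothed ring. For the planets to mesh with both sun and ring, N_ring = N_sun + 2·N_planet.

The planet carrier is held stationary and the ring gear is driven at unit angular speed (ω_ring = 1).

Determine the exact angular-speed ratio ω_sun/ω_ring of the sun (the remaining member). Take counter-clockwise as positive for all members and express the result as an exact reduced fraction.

-37/12

N_ring = 24 + 2·25 = 74
24(ω_s−ω_c) = −74(ω_r−ω_c),  ω_c=0, ω_r=1
ω_s = 0 − (74/24)(1−0) = -37/12
ω_s/ω_r = -37/12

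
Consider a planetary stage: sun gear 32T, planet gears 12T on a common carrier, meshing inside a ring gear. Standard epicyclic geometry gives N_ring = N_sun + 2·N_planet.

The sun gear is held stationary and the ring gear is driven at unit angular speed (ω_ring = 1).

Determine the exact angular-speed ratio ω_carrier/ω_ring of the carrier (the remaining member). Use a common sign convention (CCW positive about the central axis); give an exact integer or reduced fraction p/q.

N_ring = 32 + 2·12 = 56
32(ω_s−ω_c) = −56(ω_r−ω_c),  ω_s=0, ω_r=1
32(0−ω_c) = −56(1−ω_c)  ⇒  88ω_c = 56  ⇒  ω_c = 7/11
ω_c/ω_r = 7/11

7/11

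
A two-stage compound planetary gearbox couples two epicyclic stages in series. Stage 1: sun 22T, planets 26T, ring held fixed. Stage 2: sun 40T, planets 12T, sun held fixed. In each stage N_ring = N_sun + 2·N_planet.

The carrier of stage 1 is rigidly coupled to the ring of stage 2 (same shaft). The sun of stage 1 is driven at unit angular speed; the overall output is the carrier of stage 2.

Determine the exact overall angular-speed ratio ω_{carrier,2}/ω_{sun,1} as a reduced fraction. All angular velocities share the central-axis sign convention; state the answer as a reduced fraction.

Stage 1: N_ring = 22 + 2·26 = 74
Stage 1: 22(ω_s−ω_c) = −74(ω_r−ω_c),  ω_r=0, ω_s=1
Stage 1: 22(1−ω_c) = −74(0−ω_c)  ⇒  96ω_c = 22  ⇒  ω_c = 11/48
  ⇒ ω_c¹/ω_s¹ = 11/48
Stage 2: N_ring = 40 + 2·12 = 64
Stage 2: 40(ω_s−ω_c) = −64(ω_r−ω_c),  ω_s=0, ω_r=1
Stage 2: 40(0−ω_c) = −64(1−ω_c)  ⇒  104ω_c = 64  ⇒  ω_c = 8/13
  ⇒ ω_c²/ω_r² = 8/13
Coupling ω_r² = ω_c¹ ⇒ overall = 11/48 × 8/13 = 11/78

11/78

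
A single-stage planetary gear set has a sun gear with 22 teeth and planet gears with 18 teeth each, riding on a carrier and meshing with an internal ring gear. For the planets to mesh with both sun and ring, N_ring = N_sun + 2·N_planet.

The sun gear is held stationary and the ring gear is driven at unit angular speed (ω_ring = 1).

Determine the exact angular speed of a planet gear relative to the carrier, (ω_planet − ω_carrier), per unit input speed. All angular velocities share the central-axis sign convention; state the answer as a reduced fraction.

N_ring = 22 + 2·18 = 58
22(ω_s−ω_c) = −58(ω_r−ω_c),  ω_s=0, ω_r=1
22(0−ω_c) = −58(1−ω_c)  ⇒  80ω_c = 58  ⇒  ω_c = 29/40
sun–planet: 22·(0−29/40) = −18·(ω_p−ω_c)  ⇒  ω_p−ω_c = −(22/18)·(-29/40) = 319/360

319/360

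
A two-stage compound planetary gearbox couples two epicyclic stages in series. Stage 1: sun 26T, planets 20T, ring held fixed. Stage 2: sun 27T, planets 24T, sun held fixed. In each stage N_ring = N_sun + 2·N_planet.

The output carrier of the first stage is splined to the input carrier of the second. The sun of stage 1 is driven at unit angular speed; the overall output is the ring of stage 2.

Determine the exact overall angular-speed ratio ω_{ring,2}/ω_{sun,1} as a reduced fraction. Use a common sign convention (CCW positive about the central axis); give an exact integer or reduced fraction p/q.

Stage 1: N_ring = 26 + 2·20 = 66
Stage 1: 26(ω_s−ω_c) = −66(ω_r−ω_c),  ω_r=0, ω_s=1
Stage 1: 26(1−ω_c) = −66(0−ω_c)  ⇒  92ω_c = 26  ⇒  ω_c = 13/46
  ⇒ ω_c¹/ω_s¹ = 13/46
Stage 2: N_ring = 27 + 2·24 = 75
Stage 2: 27(ω_s−ω_c) = −75(ω_r−ω_c),  ω_s=0, ω_c=1
Stage 2: ω_r = 1 − (27/75)(0−1) = 34/25
  ⇒ ω_r²/ω_c² = 34/25
Coupling ω_c² = ω_c¹ ⇒ overall = 13/46 × 34/25 = 221/575

221/575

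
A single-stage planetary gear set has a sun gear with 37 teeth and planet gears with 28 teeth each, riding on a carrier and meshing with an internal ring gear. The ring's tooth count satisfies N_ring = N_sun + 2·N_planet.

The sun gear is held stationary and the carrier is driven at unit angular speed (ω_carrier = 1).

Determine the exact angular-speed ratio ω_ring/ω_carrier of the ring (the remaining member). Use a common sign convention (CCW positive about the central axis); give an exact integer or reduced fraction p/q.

130/93

N_ring = 37 + 2·28 = 93
37(ω_s−ω_c) = −93(ω_r−ω_c),  ω_s=0, ω_c=1
ω_r = 1 − (37/93)(0−1) = 130/93
ω_r/ω_c = 130/93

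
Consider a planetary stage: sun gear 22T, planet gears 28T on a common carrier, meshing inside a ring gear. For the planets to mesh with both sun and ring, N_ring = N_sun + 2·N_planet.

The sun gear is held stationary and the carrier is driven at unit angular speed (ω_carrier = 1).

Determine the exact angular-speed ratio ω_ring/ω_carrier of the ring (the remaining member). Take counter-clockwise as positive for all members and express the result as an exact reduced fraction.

50/39

N_ring = 22 + 2·28 = 78
22(ω_s−ω_c) = −78(ω_r−ω_c),  ω_s=0, ω_c=1
ω_r = 1 − (22/78)(0−1) = 50/39
ω_r/ω_c = 50/39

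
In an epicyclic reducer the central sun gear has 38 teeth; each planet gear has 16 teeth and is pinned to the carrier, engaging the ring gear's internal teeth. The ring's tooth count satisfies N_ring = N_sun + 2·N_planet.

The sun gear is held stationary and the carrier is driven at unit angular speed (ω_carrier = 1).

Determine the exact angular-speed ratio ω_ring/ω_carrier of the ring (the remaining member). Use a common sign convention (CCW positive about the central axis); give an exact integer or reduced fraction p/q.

N_ring = 38 + 2·16 = 70
38(ω_s−ω_c) = −70(ω_r−ω_c),  ω_s=0, ω_c=1
ω_r = 1 − (38/70)(0−1) = 54/35
ω_r/ω_c = 54/35

54/35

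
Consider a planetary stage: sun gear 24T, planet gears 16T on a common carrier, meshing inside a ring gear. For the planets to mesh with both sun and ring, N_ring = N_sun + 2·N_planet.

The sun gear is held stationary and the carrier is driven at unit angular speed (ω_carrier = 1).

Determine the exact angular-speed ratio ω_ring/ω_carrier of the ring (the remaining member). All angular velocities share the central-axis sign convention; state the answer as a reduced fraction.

10/7

N_ring = 24 + 2·16 = 56
24(ω_s−ω_c) = −56(ω_r−ω_c),  ω_s=0, ω_c=1
ω_r = 1 − (24/56)(0−1) = 10/7
ω_r/ω_c = 10/7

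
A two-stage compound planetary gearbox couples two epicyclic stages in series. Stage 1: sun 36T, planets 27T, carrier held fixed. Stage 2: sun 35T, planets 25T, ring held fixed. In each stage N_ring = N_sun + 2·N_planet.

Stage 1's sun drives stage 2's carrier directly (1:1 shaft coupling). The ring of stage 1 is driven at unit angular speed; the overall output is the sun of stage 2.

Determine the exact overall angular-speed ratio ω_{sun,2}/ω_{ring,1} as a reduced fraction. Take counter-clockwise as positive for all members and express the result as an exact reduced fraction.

Stage 1: N_ring = 36 + 2·27 = 90
Stage 1: 36(ω_s−ω_c) = −90(ω_r−ω_c),  ω_c=0, ω_r=1
Stage 1: ω_s = 0 − (90/36)(1−0) = -5/2
  ⇒ ω_s¹/ω_r¹ = -5/2
Stage 2: N_ring = 35 + 2·25 = 85
Stage 2: 35(ω_s−ω_c) = −85(ω_r−ω_c),  ω_r=0, ω_c=1
Stage 2: ω_s = 1 − (85/35)(0−1) = 24/7
  ⇒ ω_s²/ω_c² = 24/7
Coupling ω_c² = ω_s¹ ⇒ overall = -5/2 × 24/7 = -60/7

-60/7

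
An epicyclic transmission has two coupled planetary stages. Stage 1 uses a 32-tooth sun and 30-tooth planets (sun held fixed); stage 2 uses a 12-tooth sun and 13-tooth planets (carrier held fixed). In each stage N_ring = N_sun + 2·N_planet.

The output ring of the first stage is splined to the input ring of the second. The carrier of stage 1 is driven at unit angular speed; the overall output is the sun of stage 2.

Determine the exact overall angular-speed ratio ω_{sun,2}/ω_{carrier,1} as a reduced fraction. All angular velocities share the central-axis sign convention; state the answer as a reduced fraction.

-589/138

Stage 1: N_ring = 32 + 2·30 = 92
Stage 1: 32(ω_s−ω_c) = −92(ω_r−ω_c),  ω_s=0, ω_c=1
Stage 1: ω_r = 1 − (32/92)(0−1) = 31/23
  ⇒ ω_r¹/ω_c¹ = 31/23
Stage 2: N_ring = 12 + 2·13 = 38
Stage 2: 12(ω_s−ω_c) = −38(ω_r−ω_c),  ω_c=0, ω_r=1
Stage 2: ω_s = 0 − (38/12)(1−0) = -19/6
  ⇒ ω_s²/ω_r² = -19/6
Coupling ω_r² = ω_r¹ ⇒ overall = 31/23 × -19/6 = -589/138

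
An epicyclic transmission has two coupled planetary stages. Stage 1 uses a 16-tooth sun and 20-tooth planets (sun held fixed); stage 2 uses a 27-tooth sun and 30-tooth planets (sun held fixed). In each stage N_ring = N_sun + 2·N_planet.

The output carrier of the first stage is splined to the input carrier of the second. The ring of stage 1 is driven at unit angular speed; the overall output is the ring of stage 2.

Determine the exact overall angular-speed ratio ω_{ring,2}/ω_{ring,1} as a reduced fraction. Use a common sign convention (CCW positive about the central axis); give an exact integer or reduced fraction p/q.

Stage 1: N_ring = 16 + 2·20 = 56
Stage 1: 16(ω_s−ω_c) = −56(ω_r−ω_c),  ω_s=0, ω_r=1
Stage 1: 16(0−ω_c) = −56(1−ω_c)  ⇒  72ω_c = 56  ⇒  ω_c = 7/9
  ⇒ ω_c¹/ω_r¹ = 7/9
Stage 2: N_ring = 27 + 2·30 = 87
Stage 2: 27(ω_s−ω_c) = −87(ω_r−ω_c),  ω_s=0, ω_c=1
Stage 2: ω_r = 1 − (27/87)(0−1) = 38/29
  ⇒ ω_r²/ω_c² = 38/29
Coupling ω_c² = ω_c¹ ⇒ overall = 7/9 × 38/29 = 266/261

266/261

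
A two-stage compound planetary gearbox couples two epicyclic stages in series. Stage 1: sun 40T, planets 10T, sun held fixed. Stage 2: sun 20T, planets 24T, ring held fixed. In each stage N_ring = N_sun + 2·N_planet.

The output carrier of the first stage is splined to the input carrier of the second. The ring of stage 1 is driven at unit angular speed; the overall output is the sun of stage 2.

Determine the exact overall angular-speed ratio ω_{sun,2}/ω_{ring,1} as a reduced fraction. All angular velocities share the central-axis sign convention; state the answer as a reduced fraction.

Stage 1: N_ring = 40 + 2·10 = 60
Stage 1: 40(ω_s−ω_c) = −60(ω_r−ω_c),  ω_s=0, ω_r=1
Stage 1: 40(0−ω_c) = −60(1−ω_c)  ⇒  100ω_c = 60  ⇒  ω_c = 3/5
  ⇒ ω_c¹/ω_r¹ = 3/5
Stage 2: N_ring = 20 + 2·24 = 68
Stage 2: 20(ω_s−ω_c) = −68(ω_r−ω_c),  ω_r=0, ω_c=1
Stage 2: ω_s = 1 − (68/20)(0−1) = 22/5
  ⇒ ω_s²/ω_c² = 22/5
Coupling ω_c² = ω_c¹ ⇒ overall = 3/5 × 22/5 = 66/25

66/25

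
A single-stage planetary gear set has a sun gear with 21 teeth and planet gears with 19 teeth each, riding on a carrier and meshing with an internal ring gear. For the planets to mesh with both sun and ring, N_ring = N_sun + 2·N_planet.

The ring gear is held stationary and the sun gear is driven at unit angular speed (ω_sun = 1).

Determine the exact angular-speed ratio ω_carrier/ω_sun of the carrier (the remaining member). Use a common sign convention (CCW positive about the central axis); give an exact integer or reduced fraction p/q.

N_ring = 21 + 2·19 = 59
21(ω_s−ω_c) = −59(ω_r−ω_c),  ω_r=0, ω_s=1
21(1−ω_c) = −59(0−ω_c)  ⇒  80ω_c = 21  ⇒  ω_c = 21/80
ω_c/ω_s = 21/80

21/80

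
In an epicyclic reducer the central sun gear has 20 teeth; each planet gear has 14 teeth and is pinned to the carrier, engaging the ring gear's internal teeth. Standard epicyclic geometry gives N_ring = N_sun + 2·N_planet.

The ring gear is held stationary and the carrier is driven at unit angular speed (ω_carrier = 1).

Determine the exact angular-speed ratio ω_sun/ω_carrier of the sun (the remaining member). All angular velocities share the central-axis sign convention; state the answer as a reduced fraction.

N_ring = 20 + 2·14 = 48
20(ω_s−ω_c) = −48(ω_r−ω_c),  ω_r=0, ω_c=1
ω_s = 1 − (48/20)(0−1) = 17/5
ω_s/ω_c = 17/5

17/5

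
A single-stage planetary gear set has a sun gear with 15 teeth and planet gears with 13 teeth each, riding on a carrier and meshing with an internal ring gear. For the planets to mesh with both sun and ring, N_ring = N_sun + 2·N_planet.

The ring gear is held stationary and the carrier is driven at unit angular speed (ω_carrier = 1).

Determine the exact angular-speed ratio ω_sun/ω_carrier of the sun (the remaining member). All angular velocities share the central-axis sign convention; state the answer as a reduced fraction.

56/15

N_ring = 15 + 2·13 = 41
15(ω_s−ω_c) = −41(ω_r−ω_c),  ω_r=0, ω_c=1
ω_s = 1 − (41/15)(0−1) = 56/15
ω_s/ω_c = 56/15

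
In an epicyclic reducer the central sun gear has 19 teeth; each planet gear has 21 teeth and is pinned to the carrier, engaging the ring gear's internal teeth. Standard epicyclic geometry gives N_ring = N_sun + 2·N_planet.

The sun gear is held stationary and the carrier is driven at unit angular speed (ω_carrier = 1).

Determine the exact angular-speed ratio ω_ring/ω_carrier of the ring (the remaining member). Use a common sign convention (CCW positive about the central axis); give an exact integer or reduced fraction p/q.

80/61

N_ring = 19 + 2·21 = 61
19(ω_s−ω_c) = −61(ω_r−ω_c),  ω_s=0, ω_c=1
ω_r = 1 − (19/61)(0−1) = 80/61
ω_r/ω_c = 80/61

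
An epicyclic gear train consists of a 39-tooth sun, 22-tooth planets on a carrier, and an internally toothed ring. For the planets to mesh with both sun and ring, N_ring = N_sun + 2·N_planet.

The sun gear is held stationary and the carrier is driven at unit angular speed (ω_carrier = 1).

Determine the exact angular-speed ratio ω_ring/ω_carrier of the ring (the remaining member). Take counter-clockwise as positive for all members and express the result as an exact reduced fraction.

N_ring = 39 + 2·22 = 83
39(ω_s−ω_c) = −83(ω_r−ω_c),  ω_s=0, ω_c=1
ω_r = 1 − (39/83)(0−1) = 122/83
ω_r/ω_c = 122/83

122/83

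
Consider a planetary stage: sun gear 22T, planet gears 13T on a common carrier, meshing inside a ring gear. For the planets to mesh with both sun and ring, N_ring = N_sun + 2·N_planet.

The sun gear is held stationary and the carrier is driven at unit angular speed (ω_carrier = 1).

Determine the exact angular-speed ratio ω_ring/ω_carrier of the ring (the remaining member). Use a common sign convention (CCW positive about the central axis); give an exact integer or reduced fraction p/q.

35/24

N_ring = 22 + 2·13 = 48
22(ω_s−ω_c) = −48(ω_r−ω_c),  ω_s=0, ω_c=1
ω_r = 1 − (22/48)(0−1) = 35/24
ω_r/ω_c = 35/24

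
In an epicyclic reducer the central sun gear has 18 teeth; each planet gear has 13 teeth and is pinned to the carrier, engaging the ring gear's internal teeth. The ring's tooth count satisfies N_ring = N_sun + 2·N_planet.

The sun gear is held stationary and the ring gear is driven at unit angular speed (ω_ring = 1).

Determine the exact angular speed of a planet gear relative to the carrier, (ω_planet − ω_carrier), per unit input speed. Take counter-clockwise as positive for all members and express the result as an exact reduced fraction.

N_ring = 18 + 2·13 = 44
18(ω_s−ω_c) = −44(ω_r−ω_c),  ω_s=0, ω_r=1
18(0−ω_c) = −44(1−ω_c)  ⇒  62ω_c = 44  ⇒  ω_c = 22/31
sun–planet: 18·(0−22/31) = −13·(ω_p−ω_c)  ⇒  ω_p−ω_c = −(18/13)·(-22/31) = 396/403

396/403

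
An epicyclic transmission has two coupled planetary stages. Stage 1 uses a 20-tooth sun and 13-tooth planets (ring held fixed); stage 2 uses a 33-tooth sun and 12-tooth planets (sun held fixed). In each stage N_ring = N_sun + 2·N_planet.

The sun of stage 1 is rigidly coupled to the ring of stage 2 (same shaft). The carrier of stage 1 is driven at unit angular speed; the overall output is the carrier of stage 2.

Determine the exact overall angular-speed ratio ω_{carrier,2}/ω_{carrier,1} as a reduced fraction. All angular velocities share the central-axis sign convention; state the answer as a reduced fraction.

Stage 1: N_ring = 20 + 2·13 = 46
Stage 1: 20(ω_s−ω_c) = −46(ω_r−ω_c),  ω_r=0, ω_c=1
Stage 1: ω_s = 1 − (46/20)(0−1) = 33/10
  ⇒ ω_s¹/ω_c¹ = 33/10
Stage 2: N_ring = 33 + 2·12 = 57
Stage 2: 33(ω_s−ω_c) = −57(ω_r−ω_c),  ω_s=0, ω_r=1
Stage 2: 33(0−ω_c) = −57(1−ω_c)  ⇒  90ω_c = 57  ⇒  ω_c = 19/30
  ⇒ ω_c²/ω_r² = 19/30
Coupling ω_r² = ω_s¹ ⇒ overall = 33/10 × 19/30 = 209/100

209/100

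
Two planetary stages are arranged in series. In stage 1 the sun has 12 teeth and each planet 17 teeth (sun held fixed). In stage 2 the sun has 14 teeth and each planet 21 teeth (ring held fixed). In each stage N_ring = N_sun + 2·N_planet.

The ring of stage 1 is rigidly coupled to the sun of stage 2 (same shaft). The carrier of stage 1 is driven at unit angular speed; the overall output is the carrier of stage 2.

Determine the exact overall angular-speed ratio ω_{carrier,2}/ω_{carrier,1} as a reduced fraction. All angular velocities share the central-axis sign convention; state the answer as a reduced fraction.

Stage 1: N_ring = 12 + 2·17 = 46
Stage 1: 12(ω_s−ω_c) = −46(ω_r−ω_c),  ω_s=0, ω_c=1
Stage 1: ω_r = 1 − (12/46)(0−1) = 29/23
  ⇒ ω_r¹/ω_c¹ = 29/23
Stage 2: N_ring = 14 + 2·21 = 56
Stage 2: 14(ω_s−ω_c) = −56(ω_r−ω_c),  ω_r=0, ω_s=1
Stage 2: 14(1−ω_c) = −56(0−ω_c)  ⇒  70ω_c = 14  ⇒  ω_c = 1/5
  ⇒ ω_c²/ω_s² = 1/5
Coupling ω_s² = ω_r¹ ⇒ overall = 29/23 × 1/5 = 29/115

29/115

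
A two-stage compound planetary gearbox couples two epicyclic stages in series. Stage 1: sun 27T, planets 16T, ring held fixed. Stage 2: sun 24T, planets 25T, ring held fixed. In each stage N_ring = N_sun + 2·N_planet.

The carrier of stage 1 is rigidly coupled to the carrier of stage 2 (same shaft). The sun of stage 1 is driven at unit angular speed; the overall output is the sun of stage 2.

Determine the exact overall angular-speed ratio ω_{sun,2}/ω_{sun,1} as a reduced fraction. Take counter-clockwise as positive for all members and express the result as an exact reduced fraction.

Stage 1: N_ring = 27 + 2·16 = 59
Stage 1: 27(ω_s−ω_c) = −59(ω_r−ω_c),  ω_r=0, ω_s=1
Stage 1: 27(1−ω_c) = −59(0−ω_c)  ⇒  86ω_c = 27  ⇒  ω_c = 27/86
  ⇒ ω_c¹/ω_s¹ = 27/86
Stage 2: N_ring = 24 + 2·25 = 74
Stage 2: 24(ω_s−ω_c) = −74(ω_r−ω_c),  ω_r=0, ω_c=1
Stage 2: ω_s = 1 − (74/24)(0−1) = 49/12
  ⇒ ω_s²/ω_c² = 49/12
Coupling ω_c² = ω_c¹ ⇒ overall = 27/86 × 49/12 = 441/344

441/344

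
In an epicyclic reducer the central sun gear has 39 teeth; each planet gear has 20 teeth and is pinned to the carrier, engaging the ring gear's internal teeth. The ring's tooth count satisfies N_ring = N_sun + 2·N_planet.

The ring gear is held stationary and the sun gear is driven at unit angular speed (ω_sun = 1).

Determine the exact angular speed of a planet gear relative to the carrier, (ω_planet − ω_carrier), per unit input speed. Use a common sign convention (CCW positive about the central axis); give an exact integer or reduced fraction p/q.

-3081/2360

N_ring = 39 + 2·20 = 79
39(ω_s−ω_c) = −79(ω_r−ω_c),  ω_r=0, ω_s=1
39(1−ω_c) = −79(0−ω_c)  ⇒  118ω_c = 39  ⇒  ω_c = 39/118
sun–planet: 39·(1−39/118) = −20·(ω_p−ω_c)  ⇒  ω_p−ω_c = −(39/20)·(79/118) = -3081/2360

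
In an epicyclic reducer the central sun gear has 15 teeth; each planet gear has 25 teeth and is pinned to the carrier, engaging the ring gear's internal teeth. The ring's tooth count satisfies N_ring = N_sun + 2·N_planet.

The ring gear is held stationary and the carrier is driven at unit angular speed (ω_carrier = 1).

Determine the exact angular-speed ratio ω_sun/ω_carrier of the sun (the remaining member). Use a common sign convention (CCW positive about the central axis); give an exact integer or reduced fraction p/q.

16/3

N_ring = 15 + 2·25 = 65
15(ω_s−ω_c) = −65(ω_r−ω_c),  ω_r=0, ω_c=1
ω_s = 1 − (65/15)(0−1) = 16/3
ω_s/ω_c = 16/3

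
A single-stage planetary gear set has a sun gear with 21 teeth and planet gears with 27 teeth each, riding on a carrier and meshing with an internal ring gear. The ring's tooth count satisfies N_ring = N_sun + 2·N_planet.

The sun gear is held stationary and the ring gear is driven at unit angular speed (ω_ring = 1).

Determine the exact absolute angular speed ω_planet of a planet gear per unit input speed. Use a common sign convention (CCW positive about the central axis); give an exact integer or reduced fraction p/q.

N_ring = 21 + 2·27 = 75
21(ω_s−ω_c) = −75(ω_r−ω_c),  ω_s=0, ω_r=1
21(0−ω_c) = −75(1−ω_c)  ⇒  96ω_c = 75  ⇒  ω_c = 25/32
sun–planet: 21·(0−25/32) = −27·(ω_p−ω_c)  ⇒  ω_p−ω_c = −(21/27)·(-25/32) = 175/288
ω_p = 25/32 + 175/288 = 25/18

25/18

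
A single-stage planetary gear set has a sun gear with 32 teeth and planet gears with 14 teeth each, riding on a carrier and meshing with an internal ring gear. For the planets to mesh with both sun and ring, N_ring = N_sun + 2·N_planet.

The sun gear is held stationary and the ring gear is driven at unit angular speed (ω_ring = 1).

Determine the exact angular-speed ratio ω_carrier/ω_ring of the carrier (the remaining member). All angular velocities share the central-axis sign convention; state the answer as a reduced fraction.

N_ring = 32 + 2·14 = 60
32(ω_s−ω_c) = −60(ω_r−ω_c),  ω_s=0, ω_r=1
32(0−ω_c) = −60(1−ω_c)  ⇒  92ω_c = 60  ⇒  ω_c = 15/23
ω_c/ω_r = 15/23

15/23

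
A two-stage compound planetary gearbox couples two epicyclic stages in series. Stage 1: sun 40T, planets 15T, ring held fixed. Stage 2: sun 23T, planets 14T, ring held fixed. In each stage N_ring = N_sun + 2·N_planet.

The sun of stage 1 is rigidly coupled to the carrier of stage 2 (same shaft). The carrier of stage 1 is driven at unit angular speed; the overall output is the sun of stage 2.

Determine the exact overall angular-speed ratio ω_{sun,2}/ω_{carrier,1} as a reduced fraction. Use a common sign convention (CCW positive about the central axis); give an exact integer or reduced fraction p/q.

407/46

Stage 1: N_ring = 40 + 2·15 = 70
Stage 1: 40(ω_s−ω_c) = −70(ω_r−ω_c),  ω_r=0, ω_c=1
Stage 1: ω_s = 1 − (70/40)(0−1) = 11/4
  ⇒ ω_s¹/ω_c¹ = 11/4
Stage 2: N_ring = 23 + 2·14 = 51
Stage 2: 23(ω_s−ω_c) = −51(ω_r−ω_c),  ω_r=0, ω_c=1
Stage 2: ω_s = 1 − (51/23)(0−1) = 74/23
  ⇒ ω_s²/ω_c² = 74/23
Coupling ω_c² = ω_s¹ ⇒ overall = 11/4 × 74/23 = 407/46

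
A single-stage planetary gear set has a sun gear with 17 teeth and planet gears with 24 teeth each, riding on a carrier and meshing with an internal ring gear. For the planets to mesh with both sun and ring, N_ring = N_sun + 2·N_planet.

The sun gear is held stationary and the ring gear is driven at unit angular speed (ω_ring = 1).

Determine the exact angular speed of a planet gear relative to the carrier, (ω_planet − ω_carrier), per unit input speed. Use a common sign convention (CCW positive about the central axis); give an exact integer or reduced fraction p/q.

N_ring = 17 + 2·24 = 65
17(ω_s−ω_c) = −65(ω_r−ω_c),  ω_s=0, ω_r=1
17(0−ω_c) = −65(1−ω_c)  ⇒  82ω_c = 65  ⇒  ω_c = 65/82
sun–planet: 17·(0−65/82) = −24·(ω_p−ω_c)  ⇒  ω_p−ω_c = −(17/24)·(-65/82) = 1105/1968

1105/1968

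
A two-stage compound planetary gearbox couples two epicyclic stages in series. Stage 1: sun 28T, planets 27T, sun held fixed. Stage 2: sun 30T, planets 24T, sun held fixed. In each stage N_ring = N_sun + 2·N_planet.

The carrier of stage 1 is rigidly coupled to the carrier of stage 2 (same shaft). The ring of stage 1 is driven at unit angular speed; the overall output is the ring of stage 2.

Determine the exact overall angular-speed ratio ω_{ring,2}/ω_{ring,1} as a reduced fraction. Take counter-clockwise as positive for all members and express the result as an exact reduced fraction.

Stage 1: N_ring = 28 + 2·27 = 82
Stage 1: 28(ω_s−ω_c) = −82(ω_r−ω_c),  ω_s=0, ω_r=1
Stage 1: 28(0−ω_c) = −82(1−ω_c)  ⇒  110ω_c = 82  ⇒  ω_c = 41/55
  ⇒ ω_c¹/ω_r¹ = 41/55
Stage 2: N_ring = 30 + 2·24 = 78
Stage 2: 30(ω_s−ω_c) = −78(ω_r−ω_c),  ω_s=0, ω_c=1
Stage 2: ω_r = 1 − (30/78)(0−1) = 18/13
  ⇒ ω_r²/ω_c² = 18/13
Coupling ω_c² = ω_c¹ ⇒ overall = 41/55 × 18/13 = 738/715

738/715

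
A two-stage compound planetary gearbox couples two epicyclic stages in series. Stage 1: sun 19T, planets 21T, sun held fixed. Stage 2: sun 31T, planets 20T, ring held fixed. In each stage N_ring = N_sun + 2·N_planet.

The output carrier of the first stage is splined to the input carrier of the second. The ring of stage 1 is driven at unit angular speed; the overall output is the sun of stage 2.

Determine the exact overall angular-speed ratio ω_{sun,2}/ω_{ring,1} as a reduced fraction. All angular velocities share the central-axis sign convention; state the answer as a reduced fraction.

Stage 1: N_ring = 19 + 2·21 = 61
Stage 1: 19(ω_s−ω_c) = −61(ω_r−ω_c),  ω_s=0, ω_r=1
Stage 1: 19(0−ω_c) = −61(1−ω_c)  ⇒  80ω_c = 61  ⇒  ω_c = 61/80
  ⇒ ω_c¹/ω_r¹ = 61/80
Stage 2: N_ring = 31 + 2·20 = 71
Stage 2: 31(ω_s−ω_c) = −71(ω_r−ω_c),  ω_r=0, ω_c=1
Stage 2: ω_s = 1 − (71/31)(0−1) = 102/31
  ⇒ ω_s²/ω_c² = 102/31
Coupling ω_c² = ω_c¹ ⇒ overall = 61/80 × 102/31 = 3111/1240

3111/1240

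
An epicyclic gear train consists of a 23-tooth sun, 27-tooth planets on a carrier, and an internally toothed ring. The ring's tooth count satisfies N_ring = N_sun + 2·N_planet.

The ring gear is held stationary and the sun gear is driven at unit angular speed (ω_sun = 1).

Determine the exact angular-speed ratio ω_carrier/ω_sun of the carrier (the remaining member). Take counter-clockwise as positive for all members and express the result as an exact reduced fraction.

N_ring = 23 + 2·27 = 77
23(ω_s−ω_c) = −77(ω_r−ω_c),  ω_r=0, ω_s=1
23(1−ω_c) = −77(0−ω_c)  ⇒  100ω_c = 23  ⇒  ω_c = 23/100
ω_c/ω_s = 23/100

23/100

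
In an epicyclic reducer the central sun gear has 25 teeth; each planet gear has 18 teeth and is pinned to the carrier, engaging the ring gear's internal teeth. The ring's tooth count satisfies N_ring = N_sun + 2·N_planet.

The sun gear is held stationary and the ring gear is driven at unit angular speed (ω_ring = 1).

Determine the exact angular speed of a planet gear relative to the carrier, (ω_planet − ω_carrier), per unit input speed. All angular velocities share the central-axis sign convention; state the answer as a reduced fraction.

N_ring = 25 + 2·18 = 61
25(ω_s−ω_c) = −61(ω_r−ω_c),  ω_s=0, ω_r=1
25(0−ω_c) = −61(1−ω_c)  ⇒  86ω_c = 61  ⇒  ω_c = 61/86
sun–planet: 25·(0−61/86) = −18·(ω_p−ω_c)  ⇒  ω_p−ω_c = −(25/18)·(-61/86) = 1525/1548

1525/1548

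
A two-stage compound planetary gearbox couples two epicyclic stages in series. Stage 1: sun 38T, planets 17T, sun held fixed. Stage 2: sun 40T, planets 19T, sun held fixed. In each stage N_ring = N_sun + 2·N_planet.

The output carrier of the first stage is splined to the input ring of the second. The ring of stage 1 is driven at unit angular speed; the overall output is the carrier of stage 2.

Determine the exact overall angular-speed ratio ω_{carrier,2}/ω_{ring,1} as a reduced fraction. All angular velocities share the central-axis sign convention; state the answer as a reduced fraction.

Stage 1: N_ring = 38 + 2·17 = 72
Stage 1: 38(ω_s−ω_c) = −72(ω_r−ω_c),  ω_s=0, ω_r=1
Stage 1: 38(0−ω_c) = −72(1−ω_c)  ⇒  110ω_c = 72  ⇒  ω_c = 36/55
  ⇒ ω_c¹/ω_r¹ = 36/55
Stage 2: N_ring = 40 + 2·19 = 78
Stage 2: 40(ω_s−ω_c) = −78(ω_r−ω_c),  ω_s=0, ω_r=1
Stage 2: 40(0−ω_c) = −78(1−ω_c)  ⇒  118ω_c = 78  ⇒  ω_c = 39/59
  ⇒ ω_c²/ω_r² = 39/59
Coupling ω_r² = ω_c¹ ⇒ overall = 36/55 × 39/59 = 1404/3245

1404/3245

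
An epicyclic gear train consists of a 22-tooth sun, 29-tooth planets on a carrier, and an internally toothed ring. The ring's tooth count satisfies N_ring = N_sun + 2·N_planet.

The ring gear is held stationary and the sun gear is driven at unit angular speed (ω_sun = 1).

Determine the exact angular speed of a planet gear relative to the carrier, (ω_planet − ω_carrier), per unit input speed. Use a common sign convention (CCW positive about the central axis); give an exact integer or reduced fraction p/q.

N_ring = 22 + 2·29 = 80
22(ω_s−ω_c) = −80(ω_r−ω_c),  ω_r=0, ω_s=1
22(1−ω_c) = −80(0−ω_c)  ⇒  102ω_c = 22  ⇒  ω_c = 11/51
sun–planet: 22·(1−11/51) = −29·(ω_p−ω_c)  ⇒  ω_p−ω_c = −(22/29)·(40/51) = -880/1479

-880/1479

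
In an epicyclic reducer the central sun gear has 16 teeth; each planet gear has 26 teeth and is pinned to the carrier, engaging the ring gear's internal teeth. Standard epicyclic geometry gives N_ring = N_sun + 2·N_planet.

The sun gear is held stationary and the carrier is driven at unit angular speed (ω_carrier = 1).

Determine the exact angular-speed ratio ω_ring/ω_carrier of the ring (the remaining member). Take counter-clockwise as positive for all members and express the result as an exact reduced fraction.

N_ring = 16 + 2·26 = 68
16(ω_s−ω_c) = −68(ω_r−ω_c),  ω_s=0, ω_c=1
ω_r = 1 − (16/68)(0−1) = 21/17
ω_r/ω_c = 21/17

21/17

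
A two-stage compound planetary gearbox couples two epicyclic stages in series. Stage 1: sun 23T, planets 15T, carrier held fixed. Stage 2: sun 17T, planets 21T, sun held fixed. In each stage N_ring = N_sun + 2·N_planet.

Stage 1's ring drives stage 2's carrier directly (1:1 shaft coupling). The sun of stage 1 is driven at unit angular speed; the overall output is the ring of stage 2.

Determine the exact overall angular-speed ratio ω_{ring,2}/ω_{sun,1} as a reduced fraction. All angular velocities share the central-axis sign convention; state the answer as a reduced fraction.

-1748/3127

Stage 1: N_ring = 23 + 2·15 = 53
Stage 1: 23(ω_s−ω_c) = −53(ω_r−ω_c),  ω_c=0, ω_s=1
Stage 1: ω_r = 0 − (23/53)(1−0) = -23/53
  ⇒ ω_r¹/ω_s¹ = -23/53
Stage 2: N_ring = 17 + 2·21 = 59
Stage 2: 17(ω_s−ω_c) = −59(ω_r−ω_c),  ω_s=0, ω_c=1
Stage 2: ω_r = 1 − (17/59)(0−1) = 76/59
  ⇒ ω_r²/ω_c² = 76/59
Coupling ω_c² = ω_r¹ ⇒ overall = -23/53 × 76/59 = -1748/3127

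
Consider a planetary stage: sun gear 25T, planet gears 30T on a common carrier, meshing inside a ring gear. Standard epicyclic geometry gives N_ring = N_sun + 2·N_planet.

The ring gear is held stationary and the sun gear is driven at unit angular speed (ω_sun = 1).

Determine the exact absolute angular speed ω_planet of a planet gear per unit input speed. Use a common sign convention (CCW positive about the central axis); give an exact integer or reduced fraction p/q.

N_ring = 25 + 2·30 = 85
25(ω_s−ω_c) = −85(ω_r−ω_c),  ω_r=0, ω_s=1
25(1−ω_c) = −85(0−ω_c)  ⇒  110ω_c = 25  ⇒  ω_c = 5/22
sun–planet: 25·(1−5/22) = −30·(ω_p−ω_c)  ⇒  ω_p−ω_c = −(25/30)·(17/22) = -85/132
ω_p = 5/22 − 85/132 = -5/12

-5/12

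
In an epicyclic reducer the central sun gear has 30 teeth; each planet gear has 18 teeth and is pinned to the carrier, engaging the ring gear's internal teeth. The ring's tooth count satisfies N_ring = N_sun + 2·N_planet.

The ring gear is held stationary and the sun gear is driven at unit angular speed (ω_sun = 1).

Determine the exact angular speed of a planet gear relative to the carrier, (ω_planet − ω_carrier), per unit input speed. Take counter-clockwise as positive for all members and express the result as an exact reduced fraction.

N_ring = 30 + 2·18 = 66
30(ω_s−ω_c) = −66(ω_r−ω_c),  ω_r=0, ω_s=1
30(1−ω_c) = −66(0−ω_c)  ⇒  96ω_c = 30  ⇒  ω_c = 5/16
sun–planet: 30·(1−5/16) = −18·(ω_p−ω_c)  ⇒  ω_p−ω_c = −(30/18)·(11/16) = -55/48

-55/48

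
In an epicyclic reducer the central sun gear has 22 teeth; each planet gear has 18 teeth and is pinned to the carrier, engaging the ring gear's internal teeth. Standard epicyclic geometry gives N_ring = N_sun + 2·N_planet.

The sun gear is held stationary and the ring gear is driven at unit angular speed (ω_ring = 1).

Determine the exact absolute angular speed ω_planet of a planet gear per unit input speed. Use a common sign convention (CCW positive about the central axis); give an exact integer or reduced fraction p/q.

29/18

N_ring = 22 + 2·18 = 58
22(ω_s−ω_c) = −58(ω_r−ω_c),  ω_s=0, ω_r=1
22(0−ω_c) = −58(1−ω_c)  ⇒  80ω_c = 58  ⇒  ω_c = 29/40
sun–planet: 22·(0−29/40) = −18·(ω_p−ω_c)  ⇒  ω_p−ω_c = −(22/18)·(-29/40) = 319/360
ω_p = 29/40 + 319/360 = 29/18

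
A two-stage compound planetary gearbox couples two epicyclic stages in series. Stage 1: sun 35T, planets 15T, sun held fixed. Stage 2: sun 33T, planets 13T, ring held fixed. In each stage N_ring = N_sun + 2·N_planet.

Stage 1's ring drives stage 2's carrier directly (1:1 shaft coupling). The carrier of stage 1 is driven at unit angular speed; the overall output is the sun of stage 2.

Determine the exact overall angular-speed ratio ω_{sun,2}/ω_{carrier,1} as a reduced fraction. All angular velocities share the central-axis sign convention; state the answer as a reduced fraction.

Stage 1: N_ring = 35 + 2·15 = 65
Stage 1: 35(ω_s−ω_c) = −65(ω_r−ω_c),  ω_s=0, ω_c=1
Stage 1: ω_r = 1 − (35/65)(0−1) = 20/13
  ⇒ ω_r¹/ω_c¹ = 20/13
Stage 2: N_ring = 33 + 2·13 = 59
Stage 2: 33(ω_s−ω_c) = −59(ω_r−ω_c),  ω_r=0, ω_c=1
Stage 2: ω_s = 1 − (59/33)(0−1) = 92/33
  ⇒ ω_s²/ω_c² = 92/33
Coupling ω_c² = ω_r¹ ⇒ overall = 20/13 × 92/33 = 1840/429

1840/429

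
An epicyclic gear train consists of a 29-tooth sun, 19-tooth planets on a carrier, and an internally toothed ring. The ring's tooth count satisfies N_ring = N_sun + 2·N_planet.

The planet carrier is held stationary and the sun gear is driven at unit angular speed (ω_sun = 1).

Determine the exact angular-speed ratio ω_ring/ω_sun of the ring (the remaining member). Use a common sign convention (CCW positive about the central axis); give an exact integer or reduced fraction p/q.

-29/67

N_ring = 29 + 2·19 = 67
29(ω_s−ω_c) = −67(ω_r−ω_c),  ω_c=0, ω_s=1
ω_r = 0 − (29/67)(1−0) = -29/67
ω_r/ω_s = -29/67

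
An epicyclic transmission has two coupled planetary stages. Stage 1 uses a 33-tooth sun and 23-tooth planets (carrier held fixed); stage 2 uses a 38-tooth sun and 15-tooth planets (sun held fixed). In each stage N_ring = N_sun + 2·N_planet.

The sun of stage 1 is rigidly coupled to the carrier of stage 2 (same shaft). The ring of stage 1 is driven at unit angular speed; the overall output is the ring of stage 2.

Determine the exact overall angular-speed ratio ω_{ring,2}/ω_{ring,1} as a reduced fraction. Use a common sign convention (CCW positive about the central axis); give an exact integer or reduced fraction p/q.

Stage 1: N_ring = 33 + 2·23 = 79
Stage 1: 33(ω_s−ω_c) = −79(ω_r−ω_c),  ω_c=0, ω_r=1
Stage 1: ω_s = 0 − (79/33)(1−0) = -79/33
  ⇒ ω_s¹/ω_r¹ = -79/33
Stage 2: N_ring = 38 + 2·15 = 68
Stage 2: 38(ω_s−ω_c) = −68(ω_r−ω_c),  ω_s=0, ω_c=1
Stage 2: ω_r = 1 − (38/68)(0−1) = 53/34
  ⇒ ω_r²/ω_c² = 53/34
Coupling ω_c² = ω_s¹ ⇒ overall = -79/33 × 53/34 = -4187/1122

-4187/1122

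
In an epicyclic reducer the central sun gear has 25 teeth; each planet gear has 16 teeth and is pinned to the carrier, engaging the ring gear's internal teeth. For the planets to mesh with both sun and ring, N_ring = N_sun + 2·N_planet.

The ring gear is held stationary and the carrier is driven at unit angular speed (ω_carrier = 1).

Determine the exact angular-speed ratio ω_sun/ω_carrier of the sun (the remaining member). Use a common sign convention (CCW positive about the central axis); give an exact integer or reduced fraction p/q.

82/25

N_ring = 25 + 2·16 = 57
25(ω_s−ω_c) = −57(ω_r−ω_c),  ω_r=0, ω_c=1
ω_s = 1 − (57/25)(0−1) = 82/25
ω_s/ω_c = 82/25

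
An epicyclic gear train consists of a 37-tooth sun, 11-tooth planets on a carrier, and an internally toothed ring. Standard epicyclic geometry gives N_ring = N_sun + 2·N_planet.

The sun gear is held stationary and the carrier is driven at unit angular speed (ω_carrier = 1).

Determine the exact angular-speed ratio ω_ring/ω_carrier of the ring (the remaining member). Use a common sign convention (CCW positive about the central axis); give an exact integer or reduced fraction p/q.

96/59

N_ring = 37 + 2·11 = 59
37(ω_s−ω_c) = −59(ω_r−ω_c),  ω_s=0, ω_c=1
ω_r = 1 − (37/59)(0−1) = 96/59
ω_r/ω_c = 96/59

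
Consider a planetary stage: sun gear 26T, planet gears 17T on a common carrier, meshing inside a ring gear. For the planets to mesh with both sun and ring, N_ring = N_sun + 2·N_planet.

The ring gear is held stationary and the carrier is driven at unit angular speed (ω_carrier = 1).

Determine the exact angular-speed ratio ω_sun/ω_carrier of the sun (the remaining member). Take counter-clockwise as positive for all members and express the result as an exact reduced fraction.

43/13

N_ring = 26 + 2·17 = 60
26(ω_s−ω_c) = −60(ω_r−ω_c),  ω_r=0, ω_c=1
ω_s = 1 − (60/26)(0−1) = 43/13
ω_s/ω_c = 43/13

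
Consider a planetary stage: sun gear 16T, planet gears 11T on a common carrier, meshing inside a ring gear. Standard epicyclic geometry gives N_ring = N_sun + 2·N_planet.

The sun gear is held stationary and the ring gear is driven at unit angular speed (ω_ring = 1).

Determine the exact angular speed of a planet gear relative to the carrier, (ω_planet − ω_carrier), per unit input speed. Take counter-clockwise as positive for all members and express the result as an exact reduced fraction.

304/297

N_ring = 16 + 2·11 = 38
16(ω_s−ω_c) = −38(ω_r−ω_c),  ω_s=0, ω_r=1
16(0−ω_c) = −38(1−ω_c)  ⇒  54ω_c = 38  ⇒  ω_c = 19/27
sun–planet: 16·(0−19/27) = −11·(ω_p−ω_c)  ⇒  ω_p−ω_c = −(16/11)·(-19/27) = 304/297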